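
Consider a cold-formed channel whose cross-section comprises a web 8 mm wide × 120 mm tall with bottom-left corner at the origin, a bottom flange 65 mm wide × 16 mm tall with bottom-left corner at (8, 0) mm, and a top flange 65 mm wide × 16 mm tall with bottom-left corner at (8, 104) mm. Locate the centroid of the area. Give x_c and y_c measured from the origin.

Part | A | x̄ᵢ | ȳᵢ | A·x̄ᵢ | A·ȳᵢ
web | 960.00 | 4.00 | 60.00 | 3840.00 | 57600.00
bottom flange | 1040.00 | 40.50 | 8.00 | 42120.00 | 8320.00
top flange | 1040.00 | 40.50 | 112.00 | 42120.00 | 116480.00
Σ | 3040.00 |  |  | 88080.00 | 182400.00
x_c = 88080.00 / 3040.00 = 28.97 mm
y_c = 182400.00 / 3040.00 = 60.00 mm

x_c = 28.97 mm, y_c = 60.00 mm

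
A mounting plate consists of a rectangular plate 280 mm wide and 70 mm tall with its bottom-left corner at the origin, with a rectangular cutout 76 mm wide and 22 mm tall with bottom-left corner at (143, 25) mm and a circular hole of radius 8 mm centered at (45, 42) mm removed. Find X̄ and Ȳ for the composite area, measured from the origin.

X̄ = 137.21 mm, Ȳ = 34.83 mm

Part | A | x̄ᵢ | ȳᵢ | A·x̄ᵢ | A·ȳᵢ
plate | 19600.00 | 140.00 | 35.00 | 2744000.00 | 686000.00
hole 1 | -1672.00 | 181.00 | 36.00 | -302632.00 | -60192.00
hole 2 | -201.06 | 45.00 | 42.00 | -9047.79 | -8444.60
Σ | 17726.94 |  |  | 2432320.21 | 617363.40
X̄ = 2432320.21 / 17726.94 = 137.21 mm
Ȳ = 617363.40 / 17726.94 = 34.83 mm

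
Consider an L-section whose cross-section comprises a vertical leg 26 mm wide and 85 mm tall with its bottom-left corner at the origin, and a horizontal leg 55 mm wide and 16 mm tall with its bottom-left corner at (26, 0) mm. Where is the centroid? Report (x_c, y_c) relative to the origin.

Part | A | x̄ᵢ | ȳᵢ | A·x̄ᵢ | A·ȳᵢ
vertical leg | 2210.00 | 13.00 | 42.50 | 28730.00 | 93925.00
horizontal leg | 880.00 | 53.50 | 8.00 | 47080.00 | 7040.00
Σ | 3090.00 |  |  | 75810.00 | 100965.00
x_c = 75810.00 / 3090.00 = 24.53 mm
y_c = 100965.00 / 3090.00 = 32.67 mm

x_c = 24.53 mm, y_c = 32.67 mm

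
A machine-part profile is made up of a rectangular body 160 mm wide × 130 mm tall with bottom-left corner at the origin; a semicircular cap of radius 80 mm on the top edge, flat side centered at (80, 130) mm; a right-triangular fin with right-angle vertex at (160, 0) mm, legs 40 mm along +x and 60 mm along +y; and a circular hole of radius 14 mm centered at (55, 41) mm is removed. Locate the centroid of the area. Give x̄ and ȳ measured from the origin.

x̄ = 84.05 mm, ȳ = 95.40 mm

rectangular body: A = 160 × 130 = 20800.00, centroid at (80.00, 65.00).
semicircular top: A = ½π·80² = 10053.10, centroid at (80.00, 163.95).
triangular fin: A = ½·40·60 = 1200.00, centroid at (173.33, 20.00).
hole: A = −π·14² = -615.75, centroid at (55.00, 41.00).
ΣA = 31437.34 mm²
ΣAx̄ = (20800.00)(80.00) + (10053.10)(80.00) + (1200.00)(173.33) + (-615.75)(55.00) = 2642381.35 mm³
ΣAȳ = (20800.00)(65.00) + (10053.10)(163.95) + (1200.00)(20.00) + (-615.75)(41.00) = 2998990.04 mm³
x̄ = 2642381.35 / 31437.34 = 84.05 mm
ȳ = 2998990.04 / 31437.34 = 95.40 mm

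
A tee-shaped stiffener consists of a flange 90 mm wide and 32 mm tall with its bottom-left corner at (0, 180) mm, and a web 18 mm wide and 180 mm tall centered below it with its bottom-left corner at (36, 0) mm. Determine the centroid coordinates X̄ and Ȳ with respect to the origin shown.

X̄ = 45.00 mm, Ȳ = 139.88 mm

Part | A | x̄ᵢ | ȳᵢ | A·x̄ᵢ | A·ȳᵢ
web | 3240.00 | 45.00 | 90.00 | 145800.00 | 291600.00
flange | 2880.00 | 45.00 | 196.00 | 129600.00 | 564480.00
Σ | 6120.00 |  |  | 275400.00 | 856080.00
X̄ = 275400.00 / 6120.00 = 45.00 mm
Ȳ = 856080.00 / 6120.00 = 139.88 mm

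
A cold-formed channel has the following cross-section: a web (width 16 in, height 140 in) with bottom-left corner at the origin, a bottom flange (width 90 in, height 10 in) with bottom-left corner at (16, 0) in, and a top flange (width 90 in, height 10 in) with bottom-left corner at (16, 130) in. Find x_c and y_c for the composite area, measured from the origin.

Part | A | x̄ᵢ | ȳᵢ | A·x̄ᵢ | A·ȳᵢ
web | 2240.00 | 8.00 | 70.00 | 17920.00 | 156800.00
bottom flange | 900.00 | 61.00 | 5.00 | 54900.00 | 4500.00
top flange | 900.00 | 61.00 | 135.00 | 54900.00 | 121500.00
Σ | 4040.00 |  |  | 127720.00 | 282800.00
x_c = 127720.00 / 4040.00 = 31.61 in
y_c = 282800.00 / 4040.00 = 70.00 in

x_c = 31.61 in, y_c = 70.00 in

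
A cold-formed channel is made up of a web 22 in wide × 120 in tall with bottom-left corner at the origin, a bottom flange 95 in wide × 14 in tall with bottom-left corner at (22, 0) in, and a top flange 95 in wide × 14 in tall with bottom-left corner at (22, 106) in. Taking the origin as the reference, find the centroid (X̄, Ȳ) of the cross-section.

web: A = 22 × 120 = 2640.00, centroid at (11.00, 60.00).
bottom flange: A = 95 × 14 = 1330.00, centroid at (69.50, 7.00).
top flange: A = 95 × 14 = 1330.00, centroid at (69.50, 113.00).
ΣA = 5300.00 in²
ΣAX̄ = (2640.00)(11.00) + (1330.00)(69.50) + (1330.00)(69.50) = 213910.00 in³
ΣAȲ = (2640.00)(60.00) + (1330.00)(7.00) + (1330.00)(113.00) = 318000.00 in³
X̄ = 213910.00 / 5300.00 = 40.36 in
Ȳ = 318000.00 / 5300.00 = 60.00 in

X̄ = 40.36 in, Ȳ = 60.00 in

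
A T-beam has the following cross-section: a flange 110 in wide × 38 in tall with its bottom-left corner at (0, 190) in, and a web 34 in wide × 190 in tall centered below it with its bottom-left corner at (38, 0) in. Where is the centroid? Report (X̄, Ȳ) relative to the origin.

web: A = 34 × 190 = 6460.00, centroid at (55.00, 95.00).
flange: A = 110 × 38 = 4180.00, centroid at (55.00, 209.00).
ΣA = 10640.00 in², ΣAX̄ = 585200.00 in³, ΣAȲ = 1487320.00 in³.
X̄ = 585200.00/10640.00 = 55.00 in; Ȳ = 1487320.00/10640.00 = 139.79 in.

X̄ = 55.00 in, Ȳ = 139.79 in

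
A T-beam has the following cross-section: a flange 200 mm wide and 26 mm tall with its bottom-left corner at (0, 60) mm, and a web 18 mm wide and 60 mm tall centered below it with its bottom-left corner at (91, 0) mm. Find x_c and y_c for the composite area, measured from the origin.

web: A = 18 × 60 = 1080.00, centroid at (100.00, 30.00).
flange: A = 200 × 26 = 5200.00, centroid at (100.00, 73.00).
ΣA = 6280.00 mm², ΣAx_c = 628000.00 mm³, ΣAy_c = 412000.00 mm³.
x_c = 628000.00/6280.00 = 100.00 mm; y_c = 412000.00/6280.00 = 65.61 mm.

x_c = 100.00 mm, y_c = 65.61 mm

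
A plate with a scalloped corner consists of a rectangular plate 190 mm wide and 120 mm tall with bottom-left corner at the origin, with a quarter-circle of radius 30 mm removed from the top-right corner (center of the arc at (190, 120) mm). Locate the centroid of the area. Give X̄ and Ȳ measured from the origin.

X̄ = 92.37 mm, Ȳ = 58.49 mm

plate: A = 190 × 120 = 22800.00, centroid at (95.00, 60.00).
removed quarter-circle: A = −¼π·30² = -706.86, centroid at (177.27, 107.27).
ΣA = 22093.14 mm²
ΣAX̄ = (22800.00)(95.00) + (-706.86)(177.27) = 2040696.91 mm³
ΣAȲ = (22800.00)(60.00) + (-706.86)(107.27) = 1292177.00 mm³
X̄ = 2040696.91 / 22093.14 = 92.37 mm
Ȳ = 1292177.00 / 22093.14 = 58.49 mm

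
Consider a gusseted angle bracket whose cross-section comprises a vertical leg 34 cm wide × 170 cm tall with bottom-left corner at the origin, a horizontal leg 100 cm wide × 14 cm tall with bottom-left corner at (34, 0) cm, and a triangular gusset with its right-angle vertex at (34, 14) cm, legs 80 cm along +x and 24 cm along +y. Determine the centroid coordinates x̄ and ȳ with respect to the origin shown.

x̄ = 33.67 cm, ȳ = 64.15 cm

vertical leg: A = 34 × 170 = 5780.00, centroid at (17.00, 85.00).
horizontal leg: A = 100 × 14 = 1400.00, centroid at (84.00, 7.00).
gusset: A = ½·80·24 = 960.00, centroid at (60.67, 22.00).
ΣA = 8140.00 cm²
ΣAx̄ = (5780.00)(17.00) + (1400.00)(84.00) + (960.00)(60.67) = 274100.00 cm³
ΣAȳ = (5780.00)(85.00) + (1400.00)(7.00) + (960.00)(22.00) = 522220.00 cm³
x̄ = 274100.00 / 8140.00 = 33.67 cm
ȳ = 522220.00 / 8140.00 = 64.15 cm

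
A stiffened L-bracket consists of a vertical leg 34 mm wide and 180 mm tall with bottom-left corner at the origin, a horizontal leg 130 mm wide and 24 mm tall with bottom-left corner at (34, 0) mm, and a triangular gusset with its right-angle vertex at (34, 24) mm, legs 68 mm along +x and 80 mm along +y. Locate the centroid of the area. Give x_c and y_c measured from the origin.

vertical leg: A = 34 × 180 = 6120.00, centroid at (17.00, 90.00).
horizontal leg: A = 130 × 24 = 3120.00, centroid at (99.00, 12.00).
gusset: A = ½·68·80 = 2720.00, centroid at (56.67, 50.67).
ΣA = 11960.00 mm², ΣAx_c = 567053.33 mm³, ΣAy_c = 726053.33 mm³.
x_c = 567053.33/11960.00 = 47.41 mm; y_c = 726053.33/11960.00 = 60.71 mm.

x_c = 47.41 mm, y_c = 60.71 mm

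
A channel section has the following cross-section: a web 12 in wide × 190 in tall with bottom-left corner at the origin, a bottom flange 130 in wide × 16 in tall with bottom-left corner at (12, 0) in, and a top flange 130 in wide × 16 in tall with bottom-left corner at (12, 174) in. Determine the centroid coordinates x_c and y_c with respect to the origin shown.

x_c = 51.86 in, y_c = 95.00 in

Part | A | x̄ᵢ | ȳᵢ | A·x̄ᵢ | A·ȳᵢ
web | 2280.00 | 6.00 | 95.00 | 13680.00 | 216600.00
bottom flange | 2080.00 | 77.00 | 8.00 | 160160.00 | 16640.00
top flange | 2080.00 | 77.00 | 182.00 | 160160.00 | 378560.00
Σ | 6440.00 |  |  | 334000.00 | 611800.00
x_c = 334000.00 / 6440.00 = 51.86 in
y_c = 611800.00 / 6440.00 = 95.00 in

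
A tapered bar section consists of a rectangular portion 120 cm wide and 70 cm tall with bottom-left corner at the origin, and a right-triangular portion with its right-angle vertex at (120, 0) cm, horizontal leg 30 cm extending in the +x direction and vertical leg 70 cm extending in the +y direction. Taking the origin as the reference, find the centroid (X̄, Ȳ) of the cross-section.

X̄ = 67.78 cm, Ȳ = 33.70 cm

Part | A | x̄ᵢ | ȳᵢ | A·x̄ᵢ | A·ȳᵢ
rectangular portion | 8400.00 | 60.00 | 35.00 | 504000.00 | 294000.00
triangular portion | 1050.00 | 130.00 | 23.33 | 136500.00 | 24500.00
Σ | 9450.00 |  |  | 640500.00 | 318500.00
X̄ = 640500.00 / 9450.00 = 67.78 cm
Ȳ = 318500.00 / 9450.00 = 33.70 cm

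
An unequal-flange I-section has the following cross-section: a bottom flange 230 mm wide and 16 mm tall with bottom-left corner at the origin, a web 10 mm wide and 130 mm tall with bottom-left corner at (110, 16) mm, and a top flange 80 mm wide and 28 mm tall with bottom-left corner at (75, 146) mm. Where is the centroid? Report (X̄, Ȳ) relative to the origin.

bottom flange: A = 230 × 16 = 3680.00, centroid at (115.00, 8.00).
web: A = 10 × 130 = 1300.00, centroid at (115.00, 81.00).
top flange: A = 80 × 28 = 2240.00, centroid at (115.00, 160.00).
ΣA = 7220.00 mm², ΣAX̄ = 830300.00 mm³, ΣAȲ = 493140.00 mm³.
X̄ = 830300.00/7220.00 = 115.00 mm; Ȳ = 493140.00/7220.00 = 68.30 mm.

X̄ = 115.00 mm, Ȳ = 68.30 mm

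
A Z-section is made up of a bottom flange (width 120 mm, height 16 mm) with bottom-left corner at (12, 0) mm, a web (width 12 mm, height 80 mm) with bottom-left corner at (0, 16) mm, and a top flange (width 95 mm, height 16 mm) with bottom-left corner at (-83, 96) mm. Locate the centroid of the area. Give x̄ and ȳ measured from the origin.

x̄ = 20.46 mm, ȳ = 51.64 mm

bottom flange: A = 120 × 16 = 1920.00, centroid at (72.00, 8.00).
web: A = 12 × 80 = 960.00, centroid at (6.00, 56.00).
top flange: A = 95 × 16 = 1520.00, centroid at (-35.50, 104.00).
ΣA = 4400.00 mm², ΣAx̄ = 90040.00 mm³, ΣAȳ = 227200.00 mm³.
x̄ = 90040.00/4400.00 = 20.46 mm; ȳ = 227200.00/4400.00 = 51.64 mm.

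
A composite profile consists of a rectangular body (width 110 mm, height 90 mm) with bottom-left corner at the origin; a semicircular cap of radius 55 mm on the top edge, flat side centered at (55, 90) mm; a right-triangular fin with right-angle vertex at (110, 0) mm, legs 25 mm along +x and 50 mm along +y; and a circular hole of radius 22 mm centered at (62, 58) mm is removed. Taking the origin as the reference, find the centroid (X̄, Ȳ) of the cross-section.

rectangular body: A = 110 × 90 = 9900.00, centroid at (55.00, 45.00).
semicircular top: A = ½π·55² = 4751.66, centroid at (55.00, 113.34).
triangular fin: A = ½·25·50 = 625.00, centroid at (118.33, 16.67).
hole: A = −π·22² = -1520.53, centroid at (62.00, 58.00).
ΣA = 13756.13 mm²
ΣAX̄ = (9900.00)(55.00) + (4751.66)(55.00) + (625.00)(118.33) + (-1520.53)(62.00) = 785526.66 mm³
ΣAȲ = (9900.00)(45.00) + (4751.66)(113.34) + (625.00)(16.67) + (-1520.53)(58.00) = 906291.84 mm³
X̄ = 785526.66 / 13756.13 = 57.10 mm
Ȳ = 906291.84 / 13756.13 = 65.88 mm

X̄ = 57.10 mm, Ȳ = 65.88 mm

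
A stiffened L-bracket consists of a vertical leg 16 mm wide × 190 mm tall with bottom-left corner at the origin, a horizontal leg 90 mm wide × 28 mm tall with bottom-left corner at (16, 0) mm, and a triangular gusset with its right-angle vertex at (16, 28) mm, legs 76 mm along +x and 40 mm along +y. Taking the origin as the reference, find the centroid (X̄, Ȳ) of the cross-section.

X̄ = 34.02 mm, Ȳ = 54.65 mm

vertical leg: A = 16 × 190 = 3040.00, centroid at (8.00, 95.00).
horizontal leg: A = 90 × 28 = 2520.00, centroid at (61.00, 14.00).
gusset: A = ½·76·40 = 1520.00, centroid at (41.33, 41.33).
ΣA = 7080.00 mm²
ΣAX̄ = (3040.00)(8.00) + (2520.00)(61.00) + (1520.00)(41.33) = 240866.67 mm³
ΣAȲ = (3040.00)(95.00) + (2520.00)(14.00) + (1520.00)(41.33) = 386906.67 mm³
X̄ = 240866.67 / 7080.00 = 34.02 mm
Ȳ = 386906.67 / 7080.00 = 54.65 mm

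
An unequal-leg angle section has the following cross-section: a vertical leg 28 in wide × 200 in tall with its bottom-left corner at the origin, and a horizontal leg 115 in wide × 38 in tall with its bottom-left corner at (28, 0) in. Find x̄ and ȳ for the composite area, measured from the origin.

x̄ = 45.34 in, ȳ = 64.50 in

vertical leg: A = 28 × 200 = 5600.00, centroid at (14.00, 100.00).
horizontal leg: A = 115 × 38 = 4370.00, centroid at (85.50, 19.00).
ΣA = 9970.00 in², ΣAx̄ = 452035.00 in³, ΣAȳ = 643030.00 in³.
x̄ = 452035.00/9970.00 = 45.34 in; ȳ = 643030.00/9970.00 = 64.50 in.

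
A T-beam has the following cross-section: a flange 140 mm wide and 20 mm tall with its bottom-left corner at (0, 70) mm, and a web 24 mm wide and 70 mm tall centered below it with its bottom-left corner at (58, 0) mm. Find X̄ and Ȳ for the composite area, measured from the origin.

Part | A | x̄ᵢ | ȳᵢ | A·x̄ᵢ | A·ȳᵢ
web | 1680.00 | 70.00 | 35.00 | 117600.00 | 58800.00
flange | 2800.00 | 70.00 | 80.00 | 196000.00 | 224000.00
Σ | 4480.00 |  |  | 313600.00 | 282800.00
X̄ = 313600.00 / 4480.00 = 70.00 mm
Ȳ = 282800.00 / 4480.00 = 63.12 mm

X̄ = 70.00 mm, Ȳ = 63.12 mm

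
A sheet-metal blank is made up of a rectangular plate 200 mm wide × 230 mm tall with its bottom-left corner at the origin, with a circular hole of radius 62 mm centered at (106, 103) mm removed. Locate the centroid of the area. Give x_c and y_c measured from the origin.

plate: A = 200 × 230 = 46000.00, centroid at (100.00, 115.00).
hole: A = −π·62² = -12076.28, centroid at (106.00, 103.00).
ΣA = 33923.72 mm², ΣAx_c = 3319914.09 mm³, ΣAy_c = 4046142.94 mm³.
x_c = 3319914.09/33923.72 = 97.86 mm; y_c = 4046142.94/33923.72 = 119.27 mm.

x_c = 97.86 mm, y_c = 119.27 mm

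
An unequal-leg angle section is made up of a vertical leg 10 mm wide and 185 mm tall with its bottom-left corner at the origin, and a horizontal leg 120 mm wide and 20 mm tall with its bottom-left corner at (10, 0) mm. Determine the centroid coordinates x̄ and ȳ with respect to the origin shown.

vertical leg: A = 10 × 185 = 1850.00, centroid at (5.00, 92.50).
horizontal leg: A = 120 × 20 = 2400.00, centroid at (70.00, 10.00).
ΣA = 4250.00 mm²
ΣAx̄ = (1850.00)(5.00) + (2400.00)(70.00) = 177250.00 mm³
ΣAȳ = (1850.00)(92.50) + (2400.00)(10.00) = 195125.00 mm³
x̄ = 177250.00 / 4250.00 = 41.71 mm
ȳ = 195125.00 / 4250.00 = 45.91 mm

x̄ = 41.71 mm, ȳ = 45.91 mm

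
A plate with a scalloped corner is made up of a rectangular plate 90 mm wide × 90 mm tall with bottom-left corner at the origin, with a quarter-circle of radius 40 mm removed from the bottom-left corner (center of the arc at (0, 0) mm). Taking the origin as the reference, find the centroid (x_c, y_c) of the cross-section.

x_c = 50.15 mm, y_c = 50.15 mm

plate: A = 90 × 90 = 8100.00, centroid at (45.00, 45.00).
removed quarter-circle: A = −¼π·40² = -1256.64, centroid at (16.98, 16.98).
ΣA = 6843.36 mm², ΣAx_c = 343166.67 mm³, ΣAy_c = 343166.67 mm³.
x_c = 343166.67/6843.36 = 50.15 mm; y_c = 343166.67/6843.36 = 50.15 mm.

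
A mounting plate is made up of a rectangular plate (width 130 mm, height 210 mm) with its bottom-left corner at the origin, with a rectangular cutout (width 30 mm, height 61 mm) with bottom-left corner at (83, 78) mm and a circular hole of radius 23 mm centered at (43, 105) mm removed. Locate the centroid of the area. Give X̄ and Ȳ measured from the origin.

X̄ = 64.00 mm, Ȳ = 104.73 mm

plate: A = 130 × 210 = 27300.00, centroid at (65.00, 105.00).
hole 1: A = −(30 × 61) = -1830.00, centroid at (98.00, 108.50).
hole 2: A = −π·23² = -1661.90, centroid at (43.00, 105.00).
ΣA = 23808.10 mm²
ΣAX̄ = (27300.00)(65.00) + (-1830.00)(98.00) + (-1661.90)(43.00) = 1523698.19 mm³
ΣAȲ = (27300.00)(105.00) + (-1830.00)(108.50) + (-1661.90)(105.00) = 2493445.24 mm³
X̄ = 1523698.19 / 23808.10 = 64.00 mm
Ȳ = 2493445.24 / 23808.10 = 104.73 mm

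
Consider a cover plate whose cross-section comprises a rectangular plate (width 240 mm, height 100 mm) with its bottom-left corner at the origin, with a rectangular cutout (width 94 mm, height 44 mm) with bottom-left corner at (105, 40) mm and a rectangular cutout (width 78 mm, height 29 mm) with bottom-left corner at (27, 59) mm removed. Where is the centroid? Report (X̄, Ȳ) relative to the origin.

X̄ = 119.42 mm, Ȳ = 44.16 mm

Part | A | x̄ᵢ | ȳᵢ | A·x̄ᵢ | A·ȳᵢ
plate | 24000.00 | 120.00 | 50.00 | 2880000.00 | 1200000.00
hole 1 | -4136.00 | 152.00 | 62.00 | -628672.00 | -256432.00
hole 2 | -2262.00 | 66.00 | 73.50 | -149292.00 | -166257.00
Σ | 17602.00 |  |  | 2102036.00 | 777311.00
X̄ = 2102036.00 / 17602.00 = 119.42 mm
Ȳ = 777311.00 / 17602.00 = 44.16 mm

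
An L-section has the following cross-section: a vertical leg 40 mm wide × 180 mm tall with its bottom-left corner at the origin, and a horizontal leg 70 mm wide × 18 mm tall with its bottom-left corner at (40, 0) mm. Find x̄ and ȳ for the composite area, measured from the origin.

x̄ = 28.19 mm, ȳ = 77.94 mm

Part | A | x̄ᵢ | ȳᵢ | A·x̄ᵢ | A·ȳᵢ
vertical leg | 7200.00 | 20.00 | 90.00 | 144000.00 | 648000.00
horizontal leg | 1260.00 | 75.00 | 9.00 | 94500.00 | 11340.00
Σ | 8460.00 |  |  | 238500.00 | 659340.00
x̄ = 238500.00 / 8460.00 = 28.19 mm
ȳ = 659340.00 / 8460.00 = 77.94 mm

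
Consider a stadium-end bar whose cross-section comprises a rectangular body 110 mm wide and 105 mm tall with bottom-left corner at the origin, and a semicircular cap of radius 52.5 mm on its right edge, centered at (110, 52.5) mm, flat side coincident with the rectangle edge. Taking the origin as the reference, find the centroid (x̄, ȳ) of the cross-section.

x̄ = 76.07 mm, ȳ = 52.50 mm

rectangular body: A = 110 × 105 = 11550.00, centroid at (55.00, 52.50).
semicircular end: A = ½π·52.5² = 4329.51, centroid at (132.28, 52.50).
ΣA = 15879.51 mm², ΣAx̄ = 1207964.56 mm³, ΣAȳ = 833674.14 mm³.
x̄ = 1207964.56/15879.51 = 76.07 mm; ȳ = 833674.14/15879.51 = 52.50 mm.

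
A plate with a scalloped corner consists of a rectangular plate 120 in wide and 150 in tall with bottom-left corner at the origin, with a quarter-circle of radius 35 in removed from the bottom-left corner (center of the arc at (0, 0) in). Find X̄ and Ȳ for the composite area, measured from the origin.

X̄ = 62.55 in, Ȳ = 78.40 in

Part | A | x̄ᵢ | ȳᵢ | A·x̄ᵢ | A·ȳᵢ
plate | 18000.00 | 60.00 | 75.00 | 1080000.00 | 1350000.00
removed quarter-circle | -962.11 | 14.85 | 14.85 | -14291.67 | -14291.67
Σ | 17037.89 |  |  | 1065708.33 | 1335708.33
X̄ = 1065708.33 / 17037.89 = 62.55 in
Ȳ = 1335708.33 / 17037.89 = 78.40 in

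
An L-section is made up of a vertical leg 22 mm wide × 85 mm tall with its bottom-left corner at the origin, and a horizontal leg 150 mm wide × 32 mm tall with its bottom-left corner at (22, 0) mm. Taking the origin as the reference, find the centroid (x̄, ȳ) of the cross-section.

x̄ = 72.89 mm, ȳ = 23.43 mm

vertical leg: A = 22 × 85 = 1870.00, centroid at (11.00, 42.50).
horizontal leg: A = 150 × 32 = 4800.00, centroid at (97.00, 16.00).
ΣA = 6670.00 mm², ΣAx̄ = 486170.00 mm³, ΣAȳ = 156275.00 mm³.
x̄ = 486170.00/6670.00 = 72.89 mm; ȳ = 156275.00/6670.00 = 23.43 mm.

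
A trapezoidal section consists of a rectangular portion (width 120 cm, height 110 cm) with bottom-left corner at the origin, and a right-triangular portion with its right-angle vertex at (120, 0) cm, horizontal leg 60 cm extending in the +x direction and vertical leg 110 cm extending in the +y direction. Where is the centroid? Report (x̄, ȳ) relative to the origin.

rectangular portion: A = 120 × 110 = 13200.00, centroid at (60.00, 55.00).
triangular portion: A = ½·60·110 = 3300.00, centroid at (140.00, 36.67).
ΣA = 16500.00 cm²
ΣAx̄ = (13200.00)(60.00) + (3300.00)(140.00) = 1254000.00 cm³
ΣAȳ = (13200.00)(55.00) + (3300.00)(36.67) = 847000.00 cm³
x̄ = 1254000.00 / 16500.00 = 76.00 cm
ȳ = 847000.00 / 16500.00 = 51.33 cm

x̄ = 76.00 cm, ȳ = 51.33 cm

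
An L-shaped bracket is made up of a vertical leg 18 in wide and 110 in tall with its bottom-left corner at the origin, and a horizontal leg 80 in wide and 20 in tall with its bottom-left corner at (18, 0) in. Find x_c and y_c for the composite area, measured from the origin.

x_c = 30.90 in, y_c = 34.89 in

vertical leg: A = 18 × 110 = 1980.00, centroid at (9.00, 55.00).
horizontal leg: A = 80 × 20 = 1600.00, centroid at (58.00, 10.00).
ΣA = 3580.00 in²
ΣAx_c = (1980.00)(9.00) + (1600.00)(58.00) = 110620.00 in³
ΣAy_c = (1980.00)(55.00) + (1600.00)(10.00) = 124900.00 in³
x_c = 110620.00 / 3580.00 = 30.90 in
y_c = 124900.00 / 3580.00 = 34.89 in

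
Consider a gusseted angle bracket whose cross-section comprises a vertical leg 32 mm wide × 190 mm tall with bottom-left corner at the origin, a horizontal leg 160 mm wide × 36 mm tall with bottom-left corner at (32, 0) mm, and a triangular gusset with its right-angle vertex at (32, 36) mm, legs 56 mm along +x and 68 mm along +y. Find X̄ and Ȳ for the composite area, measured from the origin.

vertical leg: A = 32 × 190 = 6080.00, centroid at (16.00, 95.00).
horizontal leg: A = 160 × 36 = 5760.00, centroid at (112.00, 18.00).
gusset: A = ½·56·68 = 1904.00, centroid at (50.67, 58.67).
ΣA = 13744.00 mm², ΣAX̄ = 838869.33 mm³, ΣAȲ = 792981.33 mm³.
X̄ = 838869.33/13744.00 = 61.04 mm; Ȳ = 792981.33/13744.00 = 57.70 mm.

X̄ = 61.04 mm, Ȳ = 57.70 mm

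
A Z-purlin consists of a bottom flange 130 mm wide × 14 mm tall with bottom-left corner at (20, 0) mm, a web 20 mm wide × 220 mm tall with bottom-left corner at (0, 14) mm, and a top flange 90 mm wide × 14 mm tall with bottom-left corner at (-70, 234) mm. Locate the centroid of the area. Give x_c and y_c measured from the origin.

x_c = 22.35 mm, y_c = 115.24 mm

bottom flange: A = 130 × 14 = 1820.00, centroid at (85.00, 7.00).
web: A = 20 × 220 = 4400.00, centroid at (10.00, 124.00).
top flange: A = 90 × 14 = 1260.00, centroid at (-25.00, 241.00).
ΣA = 7480.00 mm²
ΣAx_c = (1820.00)(85.00) + (4400.00)(10.00) + (1260.00)(-25.00) = 167200.00 mm³
ΣAy_c = (1820.00)(7.00) + (4400.00)(124.00) + (1260.00)(241.00) = 862000.00 mm³
x_c = 167200.00 / 7480.00 = 22.35 mm
y_c = 862000.00 / 7480.00 = 115.24 mm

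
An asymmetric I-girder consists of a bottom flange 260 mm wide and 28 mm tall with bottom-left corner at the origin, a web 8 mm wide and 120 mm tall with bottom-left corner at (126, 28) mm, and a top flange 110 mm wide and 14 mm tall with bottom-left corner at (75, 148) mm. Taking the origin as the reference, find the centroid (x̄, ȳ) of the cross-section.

x̄ = 130.00 mm, ȳ = 43.47 mm

bottom flange: A = 260 × 28 = 7280.00, centroid at (130.00, 14.00).
web: A = 8 × 120 = 960.00, centroid at (130.00, 88.00).
top flange: A = 110 × 14 = 1540.00, centroid at (130.00, 155.00).
ΣA = 9780.00 mm², ΣAx̄ = 1271400.00 mm³, ΣAȳ = 425100.00 mm³.
x̄ = 1271400.00/9780.00 = 130.00 mm; ȳ = 425100.00/9780.00 = 43.47 mm.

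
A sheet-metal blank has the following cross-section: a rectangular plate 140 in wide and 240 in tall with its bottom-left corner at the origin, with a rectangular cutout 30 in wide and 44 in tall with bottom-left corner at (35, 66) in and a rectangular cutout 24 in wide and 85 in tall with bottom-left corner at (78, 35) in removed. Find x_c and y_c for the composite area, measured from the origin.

x_c = 69.52 in, y_c = 124.26 in

Part | A | x̄ᵢ | ȳᵢ | A·x̄ᵢ | A·ȳᵢ
plate | 33600.00 | 70.00 | 120.00 | 2352000.00 | 4032000.00
hole 1 | -1320.00 | 50.00 | 88.00 | -66000.00 | -116160.00
hole 2 | -2040.00 | 90.00 | 77.50 | -183600.00 | -158100.00
Σ | 30240.00 |  |  | 2102400.00 | 3757740.00
x_c = 2102400.00 / 30240.00 = 69.52 in
y_c = 3757740.00 / 30240.00 = 124.26 in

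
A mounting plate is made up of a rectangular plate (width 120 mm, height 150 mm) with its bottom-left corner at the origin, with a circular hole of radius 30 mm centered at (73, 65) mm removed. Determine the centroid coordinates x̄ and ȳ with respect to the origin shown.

x̄ = 57.58 mm, ȳ = 76.86 mm

Part | A | x̄ᵢ | ȳᵢ | A·x̄ᵢ | A·ȳᵢ
plate | 18000.00 | 60.00 | 75.00 | 1080000.00 | 1350000.00
hole | -2827.43 | 73.00 | 65.00 | -206402.64 | -183783.17
Σ | 15172.57 |  |  | 873597.36 | 1166216.83
x̄ = 873597.36 / 15172.57 = 57.58 mm
ȳ = 1166216.83 / 15172.57 = 76.86 mm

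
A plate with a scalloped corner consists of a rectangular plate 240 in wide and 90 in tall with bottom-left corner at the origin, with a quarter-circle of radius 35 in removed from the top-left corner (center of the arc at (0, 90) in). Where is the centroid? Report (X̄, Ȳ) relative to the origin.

X̄ = 124.90 in, Ȳ = 43.59 in

Part | A | x̄ᵢ | ȳᵢ | A·x̄ᵢ | A·ȳᵢ
plate | 21600.00 | 120.00 | 45.00 | 2592000.00 | 972000.00
removed quarter-circle | -962.11 | 14.85 | 75.15 | -14291.67 | -72298.48
Σ | 20637.89 |  |  | 2577708.33 | 899701.52
X̄ = 2577708.33 / 20637.89 = 124.90 in
Ȳ = 899701.52 / 20637.89 = 43.59 in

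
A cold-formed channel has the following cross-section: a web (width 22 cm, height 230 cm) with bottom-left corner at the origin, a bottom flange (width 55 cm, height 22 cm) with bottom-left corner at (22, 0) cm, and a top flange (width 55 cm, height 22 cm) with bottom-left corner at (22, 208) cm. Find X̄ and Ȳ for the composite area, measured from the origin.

web: A = 22 × 230 = 5060.00, centroid at (11.00, 115.00).
bottom flange: A = 55 × 22 = 1210.00, centroid at (49.50, 11.00).
top flange: A = 55 × 22 = 1210.00, centroid at (49.50, 219.00).
ΣA = 7480.00 cm²
ΣAX̄ = (5060.00)(11.00) + (1210.00)(49.50) + (1210.00)(49.50) = 175450.00 cm³
ΣAȲ = (5060.00)(115.00) + (1210.00)(11.00) + (1210.00)(219.00) = 860200.00 cm³
X̄ = 175450.00 / 7480.00 = 23.46 cm
Ȳ = 860200.00 / 7480.00 = 115.00 cm

X̄ = 23.46 cm, Ȳ = 115.00 cm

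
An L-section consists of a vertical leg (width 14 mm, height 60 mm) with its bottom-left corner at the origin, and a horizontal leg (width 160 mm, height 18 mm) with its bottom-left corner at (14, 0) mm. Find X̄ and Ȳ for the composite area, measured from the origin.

X̄ = 74.35 mm, Ȳ = 13.74 mm

Part | A | x̄ᵢ | ȳᵢ | A·x̄ᵢ | A·ȳᵢ
vertical leg | 840.00 | 7.00 | 30.00 | 5880.00 | 25200.00
horizontal leg | 2880.00 | 94.00 | 9.00 | 270720.00 | 25920.00
Σ | 3720.00 |  |  | 276600.00 | 51120.00
X̄ = 276600.00 / 3720.00 = 74.35 mm
Ȳ = 51120.00 / 3720.00 = 13.74 mm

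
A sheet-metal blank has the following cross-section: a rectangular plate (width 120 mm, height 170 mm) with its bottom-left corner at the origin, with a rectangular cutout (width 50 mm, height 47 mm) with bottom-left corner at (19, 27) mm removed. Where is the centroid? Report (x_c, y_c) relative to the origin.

plate: A = 120 × 170 = 20400.00, centroid at (60.00, 85.00).
hole: A = −(50 × 47) = -2350.00, centroid at (44.00, 50.50).
ΣA = 18050.00 mm², ΣAx_c = 1120600.00 mm³, ΣAy_c = 1615325.00 mm³.
x_c = 1120600.00/18050.00 = 62.08 mm; y_c = 1615325.00/18050.00 = 89.49 mm.

x_c = 62.08 mm, y_c = 89.49 mm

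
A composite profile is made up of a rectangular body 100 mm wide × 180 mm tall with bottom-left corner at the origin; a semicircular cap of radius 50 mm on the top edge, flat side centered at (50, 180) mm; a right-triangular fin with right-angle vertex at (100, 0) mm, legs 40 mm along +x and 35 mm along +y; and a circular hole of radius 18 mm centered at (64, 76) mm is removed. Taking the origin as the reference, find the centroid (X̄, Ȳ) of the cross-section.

X̄ = 51.39 mm, Ȳ = 108.33 mm

rectangular body: A = 100 × 180 = 18000.00, centroid at (50.00, 90.00).
semicircular top: A = ½π·50² = 3926.99, centroid at (50.00, 201.22).
triangular fin: A = ½·40·35 = 700.00, centroid at (113.33, 11.67).
hole: A = −π·18² = -1017.88, centroid at (64.00, 76.00).
ΣA = 21609.11 mm²
ΣAX̄ = (18000.00)(50.00) + (3926.99)(50.00) + (700.00)(113.33) + (-1017.88)(64.00) = 1110538.81 mm³
ΣAȲ = (18000.00)(90.00) + (3926.99)(201.22) + (700.00)(11.67) + (-1017.88)(76.00) = 2340999.77 mm³
X̄ = 1110538.81 / 21609.11 = 51.39 mm
Ȳ = 2340999.77 / 21609.11 = 108.33 mm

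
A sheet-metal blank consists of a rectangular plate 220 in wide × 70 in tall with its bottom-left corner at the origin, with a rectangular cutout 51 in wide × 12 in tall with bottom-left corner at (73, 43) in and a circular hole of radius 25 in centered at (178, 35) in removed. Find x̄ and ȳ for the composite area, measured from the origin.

x̄ = 100.14 in, ȳ = 34.33 in

plate: A = 220 × 70 = 15400.00, centroid at (110.00, 35.00).
hole 1: A = −(51 × 12) = -612.00, centroid at (98.50, 49.00).
hole 2: A = −π·25² = -1963.50, centroid at (178.00, 35.00).
ΣA = 12824.50 in², ΣAx̄ = 1284215.82 in³, ΣAȳ = 440289.66 in³.
x̄ = 1284215.82/12824.50 = 100.14 in; ȳ = 440289.66/12824.50 = 34.33 in.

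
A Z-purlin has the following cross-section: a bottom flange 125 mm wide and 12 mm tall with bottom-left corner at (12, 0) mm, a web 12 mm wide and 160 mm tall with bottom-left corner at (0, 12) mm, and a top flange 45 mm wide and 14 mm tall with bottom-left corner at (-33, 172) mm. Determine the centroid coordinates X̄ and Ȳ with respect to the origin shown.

X̄ = 28.80 mm, Ȳ = 73.68 mm

bottom flange: A = 125 × 12 = 1500.00, centroid at (74.50, 6.00).
web: A = 12 × 160 = 1920.00, centroid at (6.00, 92.00).
top flange: A = 45 × 14 = 630.00, centroid at (-10.50, 179.00).
ΣA = 4050.00 mm², ΣAX̄ = 116655.00 mm³, ΣAȲ = 298410.00 mm³.
X̄ = 116655.00/4050.00 = 28.80 mm; Ȳ = 298410.00/4050.00 = 73.68 mm.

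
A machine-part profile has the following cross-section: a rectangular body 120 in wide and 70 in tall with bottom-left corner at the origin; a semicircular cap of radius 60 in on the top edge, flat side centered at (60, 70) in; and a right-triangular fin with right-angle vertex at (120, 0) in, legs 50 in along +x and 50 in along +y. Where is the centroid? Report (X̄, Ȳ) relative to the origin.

X̄ = 66.26 in, Ȳ = 55.84 in

rectangular body: A = 120 × 70 = 8400.00, centroid at (60.00, 35.00).
semicircular top: A = ½π·60² = 5654.87, centroid at (60.00, 95.46).
triangular fin: A = ½·50·50 = 1250.00, centroid at (136.67, 16.67).
ΣA = 15304.87 in², ΣAX̄ = 1014125.34 in³, ΣAȲ = 854674.01 in³.
X̄ = 1014125.34/15304.87 = 66.26 in; Ȳ = 854674.01/15304.87 = 55.84 in.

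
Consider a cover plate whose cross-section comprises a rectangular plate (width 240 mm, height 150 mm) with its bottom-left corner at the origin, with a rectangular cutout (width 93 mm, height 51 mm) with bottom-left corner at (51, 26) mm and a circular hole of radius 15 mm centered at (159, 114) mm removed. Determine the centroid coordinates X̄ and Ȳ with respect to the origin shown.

plate: A = 240 × 150 = 36000.00, centroid at (120.00, 75.00).
hole 1: A = −(93 × 51) = -4743.00, centroid at (97.50, 51.50).
hole 2: A = −π·15² = -706.86, centroid at (159.00, 114.00).
ΣA = 30550.14 mm², ΣAX̄ = 3745167.02 mm³, ΣAȲ = 2375153.65 mm³.
X̄ = 3745167.02/30550.14 = 122.59 mm; Ȳ = 2375153.65/30550.14 = 77.75 mm.

X̄ = 122.59 mm, Ȳ = 77.75 mm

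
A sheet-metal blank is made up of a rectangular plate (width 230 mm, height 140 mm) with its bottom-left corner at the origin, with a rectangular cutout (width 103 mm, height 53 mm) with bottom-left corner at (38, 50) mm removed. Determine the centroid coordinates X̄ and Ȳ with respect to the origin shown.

X̄ = 120.21 mm, Ȳ = 68.67 mm

plate: A = 230 × 140 = 32200.00, centroid at (115.00, 70.00).
hole: A = −(103 × 53) = -5459.00, centroid at (89.50, 76.50).
ΣA = 26741.00 mm², ΣAX̄ = 3214419.50 mm³, ΣAȲ = 1836386.50 mm³.
X̄ = 3214419.50/26741.00 = 120.21 mm; Ȳ = 1836386.50/26741.00 = 68.67 mm.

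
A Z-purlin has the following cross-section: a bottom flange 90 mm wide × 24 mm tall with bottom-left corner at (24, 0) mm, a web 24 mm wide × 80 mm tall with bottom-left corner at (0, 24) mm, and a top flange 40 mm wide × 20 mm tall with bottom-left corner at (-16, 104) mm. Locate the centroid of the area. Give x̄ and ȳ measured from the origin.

bottom flange: A = 90 × 24 = 2160.00, centroid at (69.00, 12.00).
web: A = 24 × 80 = 1920.00, centroid at (12.00, 64.00).
top flange: A = 40 × 20 = 800.00, centroid at (4.00, 114.00).
ΣA = 4880.00 mm², ΣAx̄ = 175280.00 mm³, ΣAȳ = 240000.00 mm³.
x̄ = 175280.00/4880.00 = 35.92 mm; ȳ = 240000.00/4880.00 = 49.18 mm.

x̄ = 35.92 mm, ȳ = 49.18 mm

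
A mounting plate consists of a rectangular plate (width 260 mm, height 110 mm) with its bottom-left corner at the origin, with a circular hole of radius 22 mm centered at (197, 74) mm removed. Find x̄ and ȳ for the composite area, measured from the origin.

plate: A = 260 × 110 = 28600.00, centroid at (130.00, 55.00).
hole: A = −π·22² = -1520.53, centroid at (197.00, 74.00).
ΣA = 27079.47 mm²
ΣAx̄ = (28600.00)(130.00) + (-1520.53)(197.00) = 3418455.42 mm³
ΣAȳ = (28600.00)(55.00) + (-1520.53)(74.00) = 1460480.72 mm³
x̄ = 3418455.42 / 27079.47 = 126.24 mm
ȳ = 1460480.72 / 27079.47 = 53.93 mm

x̄ = 126.24 mm, ȳ = 53.93 mm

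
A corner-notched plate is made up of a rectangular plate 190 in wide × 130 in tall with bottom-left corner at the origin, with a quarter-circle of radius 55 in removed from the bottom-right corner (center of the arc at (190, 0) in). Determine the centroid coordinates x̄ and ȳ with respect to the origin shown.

plate: A = 190 × 130 = 24700.00, centroid at (95.00, 65.00).
removed quarter-circle: A = −¼π·55² = -2375.83, centroid at (166.66, 23.34).
ΣA = 22324.17 in², ΣAx̄ = 1950550.74 in³, ΣAȳ = 1550041.67 in³.
x̄ = 1950550.74/22324.17 = 87.37 in; ȳ = 1550041.67/22324.17 = 69.43 in.

x̄ = 87.37 in, ȳ = 69.43 in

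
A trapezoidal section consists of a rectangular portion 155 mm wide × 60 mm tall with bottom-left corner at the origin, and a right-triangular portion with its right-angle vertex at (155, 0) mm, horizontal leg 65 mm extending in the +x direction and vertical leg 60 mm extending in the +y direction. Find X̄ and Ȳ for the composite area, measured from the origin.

rectangular portion: A = 155 × 60 = 9300.00, centroid at (77.50, 30.00).
triangular portion: A = ½·65·60 = 1950.00, centroid at (176.67, 20.00).
ΣA = 11250.00 mm²
ΣAX̄ = (9300.00)(77.50) + (1950.00)(176.67) = 1065250.00 mm³
ΣAȲ = (9300.00)(30.00) + (1950.00)(20.00) = 318000.00 mm³
X̄ = 1065250.00 / 11250.00 = 94.69 mm
Ȳ = 318000.00 / 11250.00 = 28.27 mm

X̄ = 94.69 mm, Ȳ = 28.27 mm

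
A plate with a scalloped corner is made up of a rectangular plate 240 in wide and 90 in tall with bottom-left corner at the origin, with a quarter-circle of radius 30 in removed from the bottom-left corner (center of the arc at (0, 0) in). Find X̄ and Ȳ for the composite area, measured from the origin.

Part | A | x̄ᵢ | ȳᵢ | A·x̄ᵢ | A·ȳᵢ
plate | 21600.00 | 120.00 | 45.00 | 2592000.00 | 972000.00
removed quarter-circle | -706.86 | 12.73 | 12.73 | -9000.00 | -9000.00
Σ | 20893.14 |  |  | 2583000.00 | 963000.00
X̄ = 2583000.00 / 20893.14 = 123.63 in
Ȳ = 963000.00 / 20893.14 = 46.09 in

X̄ = 123.63 in, Ȳ = 46.09 in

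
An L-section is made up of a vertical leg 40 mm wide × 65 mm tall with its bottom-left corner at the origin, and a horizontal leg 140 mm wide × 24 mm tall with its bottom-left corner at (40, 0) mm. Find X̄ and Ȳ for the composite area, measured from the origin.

X̄ = 70.74 mm, Ȳ = 20.94 mm

vertical leg: A = 40 × 65 = 2600.00, centroid at (20.00, 32.50).
horizontal leg: A = 140 × 24 = 3360.00, centroid at (110.00, 12.00).
ΣA = 5960.00 mm², ΣAX̄ = 421600.00 mm³, ΣAȲ = 124820.00 mm³.
X̄ = 421600.00/5960.00 = 70.74 mm; Ȳ = 124820.00/5960.00 = 20.94 mm.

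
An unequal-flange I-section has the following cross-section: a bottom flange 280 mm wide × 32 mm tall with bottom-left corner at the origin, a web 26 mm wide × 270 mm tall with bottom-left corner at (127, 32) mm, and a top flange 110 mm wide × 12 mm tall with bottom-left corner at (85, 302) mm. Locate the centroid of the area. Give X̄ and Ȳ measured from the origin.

X̄ = 140.00 mm, Ȳ = 99.55 mm

bottom flange: A = 280 × 32 = 8960.00, centroid at (140.00, 16.00).
web: A = 26 × 270 = 7020.00, centroid at (140.00, 167.00).
top flange: A = 110 × 12 = 1320.00, centroid at (140.00, 308.00).
ΣA = 17300.00 mm²
ΣAX̄ = (8960.00)(140.00) + (7020.00)(140.00) + (1320.00)(140.00) = 2422000.00 mm³
ΣAȲ = (8960.00)(16.00) + (7020.00)(167.00) + (1320.00)(308.00) = 1722260.00 mm³
X̄ = 2422000.00 / 17300.00 = 140.00 mm
Ȳ = 1722260.00 / 17300.00 = 99.55 mm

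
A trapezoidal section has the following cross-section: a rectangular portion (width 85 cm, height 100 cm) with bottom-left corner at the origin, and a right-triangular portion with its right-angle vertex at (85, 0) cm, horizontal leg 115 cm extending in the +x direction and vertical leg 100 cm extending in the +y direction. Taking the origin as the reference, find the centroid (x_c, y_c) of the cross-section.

x_c = 75.12 cm, y_c = 43.27 cm

Part | A | x̄ᵢ | ȳᵢ | A·x̄ᵢ | A·ȳᵢ
rectangular portion | 8500.00 | 42.50 | 50.00 | 361250.00 | 425000.00
triangular portion | 5750.00 | 123.33 | 33.33 | 709166.67 | 191666.67
Σ | 14250.00 |  |  | 1070416.67 | 616666.67
x_c = 1070416.67 / 14250.00 = 75.12 cm
y_c = 616666.67 / 14250.00 = 43.27 cm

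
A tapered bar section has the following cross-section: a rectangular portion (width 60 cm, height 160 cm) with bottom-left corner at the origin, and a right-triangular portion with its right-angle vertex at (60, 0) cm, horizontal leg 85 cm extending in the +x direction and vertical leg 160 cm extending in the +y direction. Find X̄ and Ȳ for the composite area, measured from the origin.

X̄ = 54.19 cm, Ȳ = 68.94 cm

Part | A | x̄ᵢ | ȳᵢ | A·x̄ᵢ | A·ȳᵢ
rectangular portion | 9600.00 | 30.00 | 80.00 | 288000.00 | 768000.00
triangular portion | 6800.00 | 88.33 | 53.33 | 600666.67 | 362666.67
Σ | 16400.00 |  |  | 888666.67 | 1130666.67
X̄ = 888666.67 / 16400.00 = 54.19 cm
Ȳ = 1130666.67 / 16400.00 = 68.94 cm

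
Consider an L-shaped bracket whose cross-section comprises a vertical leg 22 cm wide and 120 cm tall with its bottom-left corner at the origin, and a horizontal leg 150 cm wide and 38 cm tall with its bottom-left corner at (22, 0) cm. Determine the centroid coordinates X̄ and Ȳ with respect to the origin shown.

X̄ = 69.78 cm, Ȳ = 31.98 cm

Part | A | x̄ᵢ | ȳᵢ | A·x̄ᵢ | A·ȳᵢ
vertical leg | 2640.00 | 11.00 | 60.00 | 29040.00 | 158400.00
horizontal leg | 5700.00 | 97.00 | 19.00 | 552900.00 | 108300.00
Σ | 8340.00 |  |  | 581940.00 | 266700.00
X̄ = 581940.00 / 8340.00 = 69.78 cm
Ȳ = 266700.00 / 8340.00 = 31.98 cm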